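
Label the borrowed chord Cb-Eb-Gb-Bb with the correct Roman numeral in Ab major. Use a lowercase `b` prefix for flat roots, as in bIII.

The root Cb is the lowered 3rd scale degree — diatonically Ab major has C there. Cb–Eb–Gb–Bb is a major-seventh chord — the form found in Ab minor, not the diatonic iii (Cm). Borrowed into Ab major it is written bIIImaj7.

bIIImaj7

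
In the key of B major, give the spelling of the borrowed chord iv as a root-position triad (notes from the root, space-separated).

iv is built on scale degree 4, which is E in both B major and its parallel. Stacking thirds in B minor on E gives E–G–B.

E G B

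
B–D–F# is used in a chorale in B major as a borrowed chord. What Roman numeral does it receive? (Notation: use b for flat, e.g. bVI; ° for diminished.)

i

The root B is the diatonic 1st degree of B major; the borrowing shows in the chord quality. B–D–F# is a minor chord — the form found in B minor, not the diatonic I (B). Borrowed into B major it is written i.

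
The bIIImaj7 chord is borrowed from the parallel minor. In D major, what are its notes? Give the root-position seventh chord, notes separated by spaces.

F A C E

bIIImaj7 is built on the lowered scale degree 3. In D major degree 3 is F#; lowered it becomes F. Stacking thirds in D minor on F gives F–A–C–E.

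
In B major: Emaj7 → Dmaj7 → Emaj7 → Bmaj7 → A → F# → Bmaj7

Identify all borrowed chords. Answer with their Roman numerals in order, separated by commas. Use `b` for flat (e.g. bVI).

B major has the diatonic set B, C#m, D#m, E, F#, G#m, A#dim. Emaj7, Bmaj7 and F# all belong to that set. Dmaj7 (D–F#–A–C#) doesn't fit — on degree 3 B major would have D#m (iii). Dmaj7 is the degree-3 chord of B minor, so it is the borrowed bIIImaj7. A (A–C#–E) is not: scale degree 7 in B major carries A#dim (vii°). In B minor the chord on that degree is A, so here it functions as bVII, borrowed from the parallel minor.

bIIImaj7, bVII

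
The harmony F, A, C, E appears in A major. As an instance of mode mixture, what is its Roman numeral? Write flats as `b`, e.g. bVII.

bVImaj7

In A major scale degree 6 is F#; F is its lowered form, from A minor. F–A–C–E is a major-seventh chord — the form found in A minor, not the diatonic vi (F#m). Borrowed into A major it is written bVImaj7.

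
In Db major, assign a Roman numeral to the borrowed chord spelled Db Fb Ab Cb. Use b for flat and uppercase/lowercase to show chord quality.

i7

Db is scale degree 1 in Db major. Diatonically Db major has Db (I) on that degree; Db–Fb–Ab–Cb is instead the minor-seventh chord native to Db minor, so it takes the label i7.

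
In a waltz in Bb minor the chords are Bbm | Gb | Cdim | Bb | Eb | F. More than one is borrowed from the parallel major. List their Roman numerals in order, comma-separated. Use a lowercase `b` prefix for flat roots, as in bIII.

I, IV

Bb minor has the diatonic set Bbm, Cdim, Db, Ebm, F, Gb, Ab (with V from harmonic minor). Of the given chords, Bbm, Gb, Cdim and F are diatonic. Bb (Bb–D–F) is not: scale degree 1 in Bb minor carries Bbm (i). In Bb major the chord on that degree is Bb, so here it functions as I, borrowed from the parallel major. Eb (Eb–G–Bb) is not: scale degree 4 in Bb minor carries Ebm (iv). In Bb major the chord on that degree is Eb, so here it functions as IV, borrowed from the parallel major.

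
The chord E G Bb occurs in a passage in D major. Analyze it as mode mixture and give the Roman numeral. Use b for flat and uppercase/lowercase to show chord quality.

ii°

The root E is the diatonic 2nd degree of D major; the borrowing shows in the chord quality. The diatonic chord on degree 2 would be Em (ii), but E–G–Bb is the diminished chord from D minor. As a borrowed chord it is labeled ii°.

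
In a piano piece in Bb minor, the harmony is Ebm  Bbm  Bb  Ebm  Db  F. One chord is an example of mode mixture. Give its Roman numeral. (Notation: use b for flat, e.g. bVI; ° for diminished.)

In Bb minor (with V from harmonic minor) the diatonic chords are Bbm, Cdim, Db, Ebm, F, Gb, Ab. Ebm, Bbm, Db and F are all diatonic. Bb (Bb–D–F) is not: scale degree 1 in Bb minor carries Bbm (i). In Bb major the chord on that degree is Bb, so here it functions as I, borrowed from the parallel major.

I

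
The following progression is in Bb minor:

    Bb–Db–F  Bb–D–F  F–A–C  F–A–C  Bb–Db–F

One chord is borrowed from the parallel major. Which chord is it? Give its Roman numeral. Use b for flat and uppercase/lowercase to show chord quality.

The diatonic triads in Bb minor (with V from harmonic minor) are Bbm, Cdim, Db, Ebm, F, Gb, Ab. Bb–Db–F = Bbm and F–A–C = F are both diatonic. Bb–D–F doesn't fit — on degree 1 Bb minor would have Bbm (i). Bb is the degree-1 chord of Bb major, so it is the borrowed I.

I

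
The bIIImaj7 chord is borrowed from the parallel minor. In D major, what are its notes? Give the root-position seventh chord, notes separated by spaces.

F A C E

bIIImaj7 is built on the lowered scale degree 3. In D major degree 3 is F#; lowered it becomes F. Stacking thirds in D minor on F gives F–A–C–E.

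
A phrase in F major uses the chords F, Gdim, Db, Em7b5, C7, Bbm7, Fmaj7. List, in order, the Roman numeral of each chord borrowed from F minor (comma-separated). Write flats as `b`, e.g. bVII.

The diatonic triads in F major are F, Gm, Am, Bb, C, Dm, Edim. F, Em7b5, C7 and Fmaj7 are all diatonic. Gdim (G–Bb–Db) is not: scale degree 2 in F major carries Gm (ii). In F minor the chord on that degree is Gdim, so here it functions as ii°, borrowed from the parallel minor. Db (Db–F–Ab) is not: scale degree 6 in F major carries Dm (vi). In F minor the chord on that degree is Db, so here it functions as bVI, borrowed from the parallel minor. Bbm7 (Bb–Db–F–Ab) doesn't fit — on degree 4 F major would have Bb (IV). Bbm7 is the degree-4 chord of F minor, so it is the borrowed iv7.

ii°, bVI, iv7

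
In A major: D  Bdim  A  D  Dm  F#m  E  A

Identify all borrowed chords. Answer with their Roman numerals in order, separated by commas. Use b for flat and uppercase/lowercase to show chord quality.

In A major the diatonic chords are A, Bm, C#m, D, E, F#m, G#dim. D, A, F#m and E all belong to that set. Bdim (B–D–F) doesn't fit — on degree 2 A major would have Bm (ii). Bdim is the degree-2 chord of A minor, so it is the borrowed ii°. But Dm (D–F–A) is foreign: the diatonic IV on degree 4 is D, whereas Dm comes from A minor. It is labeled iv.

ii°, iv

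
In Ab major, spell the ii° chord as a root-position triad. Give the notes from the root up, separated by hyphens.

ii° is built on scale degree 2, which is Bb in both Ab major and its parallel. In Ab minor the chord on Bb is Bb–Db–Fb.

Bb-Db-Fb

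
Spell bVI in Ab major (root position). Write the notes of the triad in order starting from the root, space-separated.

The root of bVI is the lowered 6th degree: F becomes Fb. In Ab minor the chord on Fb is Fb–Ab–Cb.

Fb Ab Cb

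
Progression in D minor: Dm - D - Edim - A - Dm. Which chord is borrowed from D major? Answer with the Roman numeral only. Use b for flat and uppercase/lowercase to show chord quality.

I

In D minor (with V from harmonic minor) the diatonic chords are Dm, Edim, F, Gm, A, Bb, C. Of the given chords, Dm, Edim and A are diatonic. But D (D–F#–A) is foreign: the diatonic i on degree 1 is Dm, whereas D comes from D major. It is labeled I.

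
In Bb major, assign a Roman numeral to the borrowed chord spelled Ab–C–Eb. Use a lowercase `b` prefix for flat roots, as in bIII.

bVII

In Bb major scale degree 7 is A; Ab is its lowered form, from Bb minor. Ab–C–Eb is a major chord — the form found in Bb minor, not the diatonic vii° (Adim). Borrowed into Bb major it is written bVII.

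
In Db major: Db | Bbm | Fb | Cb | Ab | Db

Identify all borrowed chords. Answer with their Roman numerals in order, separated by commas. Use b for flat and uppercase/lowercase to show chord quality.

Db major has the diatonic set Db, Ebm, Fm, Gb, Ab, Bbm, Cdim. Of the given chords, Db, Bbm and Ab are diatonic. Fb (Fb–Ab–Cb) is not: scale degree 3 in Db major carries Fm (iii). In Db minor the chord on that degree is Fb, so here it functions as bIII, borrowed from the parallel minor. But Cb (Cb–Eb–Gb) is foreign: the diatonic vii° on degree 7 is Cdim, whereas Cb comes from Db minor. It is labeled bVII.

bIII, bVII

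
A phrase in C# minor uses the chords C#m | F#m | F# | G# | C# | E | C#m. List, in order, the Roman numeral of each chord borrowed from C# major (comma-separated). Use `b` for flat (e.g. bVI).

The diatonic triads in C# minor (with V from harmonic minor) are C#m, D#dim, E, F#m, G#, A, B. Of the given chords, C#m, F#m, G# and E are diatonic. F# (F#–A#–C#) is not: scale degree 4 in C# minor carries F#m (iv). In C# major the chord on that degree is F#, so here it functions as IV, borrowed from the parallel major. But C# (C#–E#–G#) is foreign: the diatonic i on degree 1 is C#m, whereas C# comes from C# major. It is labeled I.

IV, I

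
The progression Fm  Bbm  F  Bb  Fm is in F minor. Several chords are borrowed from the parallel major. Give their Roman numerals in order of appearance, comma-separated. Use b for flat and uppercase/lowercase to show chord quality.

I, IV

F minor has the diatonic set Fm, Gdim, Ab, Bbm, C, Db, Eb (with V from harmonic minor). Fm and Bbm both belong to that set. F (F–A–C) is not: scale degree 1 in F minor carries Fm (i). In F major the chord on that degree is F, so here it functions as I, borrowed from the parallel major. Bb (Bb–D–F) is not: scale degree 4 in F minor carries Bbm (iv). In F major the chord on that degree is Bb, so here it functions as IV, borrowed from the parallel major.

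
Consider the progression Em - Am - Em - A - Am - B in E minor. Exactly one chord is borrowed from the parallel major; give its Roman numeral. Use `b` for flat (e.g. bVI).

In E minor (with V from harmonic minor) the diatonic chords are Em, F#dim, G, Am, B, C, D. Em, Am and B are all diatonic. A (A–C#–E) is not: scale degree 4 in E minor carries Am (iv). In E major the chord on that degree is A, so here it functions as IV, borrowed from the parallel major.

IV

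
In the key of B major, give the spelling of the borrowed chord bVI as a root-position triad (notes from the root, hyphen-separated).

bVI is built on the lowered scale degree 6. In B major degree 6 is G#; lowered it becomes G. Stacking thirds in B minor on G gives G–B–D.

G-B-D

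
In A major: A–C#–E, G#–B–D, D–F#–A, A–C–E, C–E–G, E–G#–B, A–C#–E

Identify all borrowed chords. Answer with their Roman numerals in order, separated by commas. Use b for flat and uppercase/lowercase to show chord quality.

i, bIII

The diatonic triads in A major are A, Bm, C#m, D, E, F#m, G#dim. A–C#–E = A, G#–B–D = G#dim, D–F#–A = D and E–G#–B = E are all diatonic. A–C–E is not: scale degree 1 in A major carries A (I). In A minor the chord on that degree is Am, so here it functions as i, borrowed from the parallel minor. C–E–G doesn't fit — on degree 3 A major would have C#m (iii). C is the degree-3 chord of A minor, so it is the borrowed bIII.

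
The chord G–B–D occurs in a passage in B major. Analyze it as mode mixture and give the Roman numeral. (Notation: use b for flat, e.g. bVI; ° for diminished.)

bVI

The root G is the lowered 6th scale degree — diatonically B major has G# there. Diatonically B major has G#m (vi) on that degree; G–B–D is instead the major chord native to B minor, so it takes the label bVI.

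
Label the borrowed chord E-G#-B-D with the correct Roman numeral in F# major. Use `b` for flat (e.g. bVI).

In F# major scale degree 7 is E#; E is its lowered form, from F# minor. E–G#–B–D is a dominant-seventh chord — the form found in F# minor, not the diatonic vii° (E#dim). Borrowed into F# major it is written bVII7.

bVII7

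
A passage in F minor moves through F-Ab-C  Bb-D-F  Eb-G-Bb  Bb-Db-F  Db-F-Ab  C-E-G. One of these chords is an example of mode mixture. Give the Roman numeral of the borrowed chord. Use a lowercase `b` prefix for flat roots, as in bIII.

The diatonic triads in F minor (with V from harmonic minor) are Fm, Gdim, Ab, Bbm, C, Db, Eb. F–Ab–C = Fm, Eb–G–Bb = Eb, Bb–Db–F = Bbm, Db–F–Ab = Db and C–E–G = C are all diatonic. Bb–D–F doesn't fit — on degree 4 F minor would have Bbm (iv). Bb is the degree-4 chord of F major, so it is the borrowed IV.

IV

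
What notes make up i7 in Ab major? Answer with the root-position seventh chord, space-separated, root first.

i7 is built on scale degree 1, which is Ab in both Ab major and its parallel. In Ab minor the chord on Ab is Ab–Cb–Eb–Gb.

Ab Cb Eb Gb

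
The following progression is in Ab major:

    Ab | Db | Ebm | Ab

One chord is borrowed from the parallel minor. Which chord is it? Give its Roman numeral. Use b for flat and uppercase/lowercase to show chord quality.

v

Ab major has the diatonic set Ab, Bbm, Cm, Db, Eb, Fm, Gdim. Ab and Db are both diatonic. Ebm (Eb–Gb–Bb) is not: scale degree 5 in Ab major carries Eb (V). In Ab minor the chord on that degree is Ebm, so here it functions as v, borrowed from the parallel minor.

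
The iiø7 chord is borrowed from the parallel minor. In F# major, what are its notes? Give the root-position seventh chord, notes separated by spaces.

G# B D F#

The root, G#, is scale degree 2 — the same note in F# major and F# minor; only the chord quality changes. Building the half-diminished-seventh chord from the parallel minor on G#: G#–B–D–F#.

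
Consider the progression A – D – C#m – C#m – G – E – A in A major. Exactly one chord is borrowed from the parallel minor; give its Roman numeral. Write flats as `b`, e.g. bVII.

bVII

The diatonic triads in A major are A, Bm, C#m, D, E, F#m, G#dim. Of the given chords, A, D, C#m and E are diatonic. G (G–B–D) doesn't fit — on degree 7 A major would have G#dim (vii°). G is the degree-7 chord of A minor, so it is the borrowed bVII.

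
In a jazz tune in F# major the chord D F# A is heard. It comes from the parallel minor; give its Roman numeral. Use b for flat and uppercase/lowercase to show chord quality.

D is the lowered form of scale degree 6 in F# major (the diatonic degree 6 is D#). D–F#–A is a major chord — the form found in F# minor, not the diatonic vi (D#m). Borrowed into F# major it is written bVI.

bVI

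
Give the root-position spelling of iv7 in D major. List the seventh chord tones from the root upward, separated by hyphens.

G-Bb-D-F

iv7 is built on scale degree 4, which is G in both D major and its parallel. Stacking thirds in D minor on G gives G–Bb–D–F.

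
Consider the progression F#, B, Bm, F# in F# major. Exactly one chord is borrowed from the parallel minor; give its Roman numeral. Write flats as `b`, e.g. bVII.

The diatonic triads in F# major are F#, G#m, A#m, B, C#, D#m, E#dim. Of the given chords, F# and B are diatonic. Bm (B–D–F#) doesn't fit — on degree 4 F# major would have B (IV). Bm is the degree-4 chord of F# minor, so it is the borrowed iv.

iv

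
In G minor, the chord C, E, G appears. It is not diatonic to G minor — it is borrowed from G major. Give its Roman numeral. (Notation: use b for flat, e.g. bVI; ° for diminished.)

The root C is the diatonic 4th degree of G minor; the borrowing shows in the chord quality. C–E–G is a major chord — the form found in G major, not the diatonic iv (Cm). Borrowed into G minor it is written IV.

IV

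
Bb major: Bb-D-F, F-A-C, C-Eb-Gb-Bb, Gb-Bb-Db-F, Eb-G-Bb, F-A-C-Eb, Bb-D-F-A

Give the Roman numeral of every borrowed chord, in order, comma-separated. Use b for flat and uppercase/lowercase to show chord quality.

The diatonic triads in Bb major are Bb, Cm, Dm, Eb, F, Gm, Adim. Of the given chords, Bb–D–F = Bb, F–A–C = F, Eb–G–Bb = Eb, F–A–C–Eb = F7 and Bb–D–F–A = Bbmaj7 are diatonic. C–Eb–Gb–Bb is not: scale degree 2 in Bb major carries Cm (ii). In Bb minor the chord on that degree is Cm7b5, so here it functions as iiø7, borrowed from the parallel minor. Gb–Bb–Db–F doesn't fit — on degree 6 Bb major would have Gm (vi). Gbmaj7 is the degree-6 chord of Bb minor, so it is the borrowed bVImaj7.

iiø7, bVImaj7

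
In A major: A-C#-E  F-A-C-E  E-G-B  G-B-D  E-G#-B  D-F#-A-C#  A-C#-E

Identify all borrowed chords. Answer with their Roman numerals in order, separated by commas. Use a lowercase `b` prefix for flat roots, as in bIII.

The diatonic triads in A major are A, Bm, C#m, D, E, F#m, G#dim. A–C#–E = A, E–G#–B = E and D–F#–A–C# = Dmaj7 all belong to that set. F–A–C–E is not: scale degree 6 in A major carries F#m (vi). In A minor the chord on that degree is Fmaj7, so here it functions as bVImaj7, borrowed from the parallel minor. But E–G–B is foreign: the diatonic V on degree 5 is E, whereas Em comes from A minor. It is labeled v. But G–B–D is foreign: the diatonic vii° on degree 7 is G#dim, whereas G comes from A minor. It is labeled bVII.

bVImaj7, v, bVII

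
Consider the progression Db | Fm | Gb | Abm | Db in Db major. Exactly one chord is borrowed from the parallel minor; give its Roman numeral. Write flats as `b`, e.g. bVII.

Db major has the diatonic set Db, Ebm, Fm, Gb, Ab, Bbm, Cdim. Of the given chords, Db, Fm and Gb are diatonic. Abm (Ab–Cb–Eb) doesn't fit — on degree 5 Db major would have Ab (V). Abm is the degree-5 chord of Db minor, so it is the borrowed v.

v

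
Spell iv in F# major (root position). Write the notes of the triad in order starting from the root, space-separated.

B D F#

iv is built on scale degree 4, which is B in both F# major and its parallel. Stacking thirds in F# minor on B gives B–D–F#.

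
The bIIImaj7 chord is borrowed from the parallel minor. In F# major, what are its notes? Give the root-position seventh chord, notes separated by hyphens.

A-C#-E-G#

Scale degree 3 in F# major is A#. bIIImaj7 uses the lowered form, A, taken from F# minor. In F# minor the chord on A is A–C#–E–G#.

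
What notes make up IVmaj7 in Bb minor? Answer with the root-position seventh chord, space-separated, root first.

The root, Eb, is scale degree 4 — the same note in Bb minor and Bb major; only the chord quality changes. Building the major-seventh chord from the parallel major on Eb: Eb–G–Bb–D.

Eb G Bb D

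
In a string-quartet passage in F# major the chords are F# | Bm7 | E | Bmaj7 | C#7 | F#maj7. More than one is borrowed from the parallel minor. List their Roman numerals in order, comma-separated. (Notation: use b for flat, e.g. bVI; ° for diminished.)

iv7, bVII

F# major has the diatonic set F#, G#m, A#m, B, C#, D#m, E#dim. F#, Bmaj7, C#7 and F#maj7 are all diatonic. But Bm7 (B–D–F#–A) is foreign: the diatonic IV on degree 4 is B, whereas Bm7 comes from F# minor. It is labeled iv7. E (E–G#–B) is not: scale degree 7 in F# major carries E#dim (vii°). In F# minor the chord on that degree is E, so here it functions as bVII, borrowed from the parallel minor.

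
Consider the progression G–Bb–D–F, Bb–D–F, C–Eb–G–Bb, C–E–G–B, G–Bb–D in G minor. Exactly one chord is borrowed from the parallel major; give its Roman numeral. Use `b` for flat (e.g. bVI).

IVmaj7

In G minor (with V from harmonic minor) the diatonic chords are Gm, Adim, Bb, Cm, D, Eb, F. G–Bb–D–F = Gm7, Bb–D–F = Bb, C–Eb–G–Bb = Cm7 and G–Bb–D = Gm are all diatonic. C–E–G–B is not: scale degree 4 in G minor carries Cm (iv). In G major the chord on that degree is Cmaj7, so here it functions as IVmaj7, borrowed from the parallel major.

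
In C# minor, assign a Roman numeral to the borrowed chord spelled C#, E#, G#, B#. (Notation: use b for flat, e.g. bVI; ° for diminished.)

The root C# is the diatonic 1st degree of C# minor; the borrowing shows in the chord quality. The diatonic chord on degree 1 would be C#m (i), but C#–E#–G#–B# is the major-seventh chord from C# major. As a borrowed chord it is labeled Imaj7.

Imaj7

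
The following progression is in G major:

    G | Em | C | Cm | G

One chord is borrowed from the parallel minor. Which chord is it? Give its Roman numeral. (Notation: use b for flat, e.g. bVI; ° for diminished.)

iv

G major has the diatonic set G, Am, Bm, C, D, Em, F#dim. Of the given chords, G, Em and C are diatonic. Cm (C–Eb–G) is not: scale degree 4 in G major carries C (IV). In G minor the chord on that degree is Cm, so here it functions as iv, borrowed from the parallel minor.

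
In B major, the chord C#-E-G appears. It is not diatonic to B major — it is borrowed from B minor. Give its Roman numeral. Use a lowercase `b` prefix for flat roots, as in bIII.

ii°

The root C# is the diatonic 2nd degree of B major; the borrowing shows in the chord quality. Diatonically B major has C#m (ii) on that degree; C#–E–G is instead the diminished chord native to B minor, so it takes the label ii°.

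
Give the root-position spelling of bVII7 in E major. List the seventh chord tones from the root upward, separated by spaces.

bVII7 is built on the lowered scale degree 7. In E major degree 7 is D#; lowered it becomes D. In E minor the chord on D is D–F#–A–C.

D F# A C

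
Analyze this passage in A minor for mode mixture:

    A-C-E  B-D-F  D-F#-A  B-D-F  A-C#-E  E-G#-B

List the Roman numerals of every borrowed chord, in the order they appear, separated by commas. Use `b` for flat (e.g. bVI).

The diatonic triads in A minor (with V from harmonic minor) are Am, Bdim, C, Dm, E, F, G. Of the given chords, A–C–E = Am, B–D–F = Bdim and E–G#–B = E are diatonic. But D–F#–A is foreign: the diatonic iv on degree 4 is Dm, whereas D comes from A major. It is labeled IV. A–C#–E doesn't fit — on degree 1 A minor would have Am (i). A is the degree-1 chord of A major, so it is the borrowed I.

IV, I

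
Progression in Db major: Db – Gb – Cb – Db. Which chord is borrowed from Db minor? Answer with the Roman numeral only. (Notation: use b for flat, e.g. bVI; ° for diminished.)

In Db major the diatonic chords are Db, Ebm, Fm, Gb, Ab, Bbm, Cdim. Db and Gb are both diatonic. But Cb (Cb–Eb–Gb) is foreign: the diatonic vii° on degree 7 is Cdim, whereas Cb comes from Db minor. It is labeled bVII.

bVII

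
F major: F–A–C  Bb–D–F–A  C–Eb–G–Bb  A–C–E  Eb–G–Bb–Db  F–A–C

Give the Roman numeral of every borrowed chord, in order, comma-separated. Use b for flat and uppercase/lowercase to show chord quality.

v7, bVII7

The diatonic triads in F major are F, Gm, Am, Bb, C, Dm, Edim. F–A–C = F, Bb–D–F–A = Bbmaj7 and A–C–E = Am all belong to that set. But C–Eb–G–Bb is foreign: the diatonic V on degree 5 is C, whereas Cm7 comes from F minor. It is labeled v7. Eb–G–Bb–Db is not: scale degree 7 in F major carries Edim (vii°). In F minor the chord on that degree is Eb7, so here it functions as bVII7, borrowed from the parallel minor.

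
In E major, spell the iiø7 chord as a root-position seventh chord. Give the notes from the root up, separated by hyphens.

iiø7 is built on scale degree 2, which is F# in both E major and its parallel. In E minor the chord on F# is F#–A–C–E.

F#-A-C-E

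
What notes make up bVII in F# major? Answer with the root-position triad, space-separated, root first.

bVII is built on the lowered scale degree 7. In F# major degree 7 is E#; lowered it becomes E. In F# minor the chord on E is E–G#–B.

E G# B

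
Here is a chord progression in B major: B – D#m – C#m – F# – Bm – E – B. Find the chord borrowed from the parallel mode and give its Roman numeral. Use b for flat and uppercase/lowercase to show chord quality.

i

The diatonic triads in B major are B, C#m, D#m, E, F#, G#m, A#dim. Of the given chords, B, D#m, C#m, F# and E are diatonic. Bm (B–D–F#) doesn't fit — on degree 1 B major would have B (I). Bm is the degree-1 chord of B minor, so it is the borrowed i.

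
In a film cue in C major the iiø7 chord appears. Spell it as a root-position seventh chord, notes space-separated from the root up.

D F Ab C

iiø7 is built on scale degree 2, which is D in both C major and its parallel. In C minor the chord on D is D–F–Ab–C.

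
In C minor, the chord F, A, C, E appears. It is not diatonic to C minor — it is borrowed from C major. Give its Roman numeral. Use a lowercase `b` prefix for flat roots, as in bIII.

IVmaj7

The root F is the diatonic 4th degree of C minor; the borrowing shows in the chord quality. F–A–C–E is a major-seventh chord — the form found in C major, not the diatonic iv (Fm). Borrowed into C minor it is written IVmaj7.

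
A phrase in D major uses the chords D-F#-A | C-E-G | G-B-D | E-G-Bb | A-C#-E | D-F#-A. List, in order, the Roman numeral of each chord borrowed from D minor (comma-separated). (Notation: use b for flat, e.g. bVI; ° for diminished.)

In D major the diatonic chords are D, Em, F#m, G, A, Bm, C#dim. D–F#–A = D, G–B–D = G and A–C#–E = A all belong to that set. C–E–G doesn't fit — on degree 7 D major would have C#dim (vii°). C is the degree-7 chord of D minor, so it is the borrowed bVII. But E–G–Bb is foreign: the diatonic ii on degree 2 is Em, whereas Edim comes from D minor. It is labeled ii°.

bVII, ii°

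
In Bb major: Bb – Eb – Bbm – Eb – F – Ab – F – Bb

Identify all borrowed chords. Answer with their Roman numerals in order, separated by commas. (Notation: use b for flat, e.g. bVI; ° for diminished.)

The diatonic triads in Bb major are Bb, Cm, Dm, Eb, F, Gm, Adim. Bb, Eb and F all belong to that set. Bbm (Bb–Db–F) is not: scale degree 1 in Bb major carries Bb (I). In Bb minor the chord on that degree is Bbm, so here it functions as i, borrowed from the parallel minor. Ab (Ab–C–Eb) is not: scale degree 7 in Bb major carries Adim (vii°). In Bb minor the chord on that degree is Ab, so here it functions as bVII, borrowed from the parallel minor.

i, bVII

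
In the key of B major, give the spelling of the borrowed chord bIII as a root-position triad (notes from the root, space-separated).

D F# A

The root of bIII is the lowered 3rd degree: D# becomes D. Building the major chord from the parallel minor on D: D–F#–A.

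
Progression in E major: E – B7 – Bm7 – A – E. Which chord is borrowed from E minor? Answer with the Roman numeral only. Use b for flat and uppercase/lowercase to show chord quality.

The diatonic triads in E major are E, F#m, G#m, A, B, C#m, D#dim. E, B7 and A are all diatonic. But Bm7 (B–D–F#–A) is foreign: the diatonic V on degree 5 is B, whereas Bm7 comes from E minor. It is labeled v7.

v7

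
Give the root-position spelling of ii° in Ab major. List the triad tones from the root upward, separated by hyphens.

Bb-Db-Fb

The root, Bb, is scale degree 2 — the same note in Ab major and Ab minor; only the chord quality changes. Stacking thirds in Ab minor on Bb gives Bb–Db–Fb.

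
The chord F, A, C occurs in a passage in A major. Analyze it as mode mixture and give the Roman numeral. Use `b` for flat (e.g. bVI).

bVI

In A major scale degree 6 is F#; F is its lowered form, from A minor. F–A–C is a major chord — the form found in A minor, not the diatonic vi (F#m). Borrowed into A major it is written bVI.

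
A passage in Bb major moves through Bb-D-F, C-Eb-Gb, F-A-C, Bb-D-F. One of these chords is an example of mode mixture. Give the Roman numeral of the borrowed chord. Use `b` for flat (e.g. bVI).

Bb major has the diatonic set Bb, Cm, Dm, Eb, F, Gm, Adim. Of the given chords, Bb–D–F = Bb and F–A–C = F are diatonic. But C–Eb–Gb is foreign: the diatonic ii on degree 2 is Cm, whereas Cdim comes from Bb minor. It is labeled ii°.

ii°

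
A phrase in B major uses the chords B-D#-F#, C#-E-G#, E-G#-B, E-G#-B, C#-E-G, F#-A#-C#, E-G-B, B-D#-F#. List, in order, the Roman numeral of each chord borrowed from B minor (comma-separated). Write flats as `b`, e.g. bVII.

In B major the diatonic chords are B, C#m, D#m, E, F#, G#m, A#dim. Of the given chords, B–D#–F# = B, C#–E–G# = C#m, E–G#–B = E and F#–A#–C# = F# are diatonic. C#–E–G is not: scale degree 2 in B major carries C#m (ii). In B minor the chord on that degree is C#dim, so here it functions as ii°, borrowed from the parallel minor. E–G–B is not: scale degree 4 in B major carries E (IV). In B minor the chord on that degree is Em, so here it functions as iv, borrowed from the parallel minor.

ii°, iv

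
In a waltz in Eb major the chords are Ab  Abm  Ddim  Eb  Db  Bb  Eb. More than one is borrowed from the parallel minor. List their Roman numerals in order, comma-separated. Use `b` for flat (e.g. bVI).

In Eb major the diatonic chords are Eb, Fm, Gm, Ab, Bb, Cm, Ddim. Of the given chords, Ab, Ddim, Eb and Bb are diatonic. But Abm (Ab–Cb–Eb) is foreign: the diatonic IV on degree 4 is Ab, whereas Abm comes from Eb minor. It is labeled iv. Db (Db–F–Ab) is not: scale degree 7 in Eb major carries Ddim (vii°). In Eb minor the chord on that degree is Db, so here it functions as bVII, borrowed from the parallel minor.

iv, bVII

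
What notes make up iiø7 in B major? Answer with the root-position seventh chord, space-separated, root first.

C# E G B

The root, C#, is scale degree 2 — the same note in B major and B minor; only the chord quality changes. Building the half-diminished-seventh chord from the parallel minor on C#: C#–E–G–B.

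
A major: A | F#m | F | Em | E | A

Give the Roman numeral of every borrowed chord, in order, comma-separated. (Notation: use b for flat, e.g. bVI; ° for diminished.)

A major has the diatonic set A, Bm, C#m, D, E, F#m, G#dim. A, F#m and E are all diatonic. But F (F–A–C) is foreign: the diatonic vi on degree 6 is F#m, whereas F comes from A minor. It is labeled bVI. Em (E–G–B) is not: scale degree 5 in A major carries E (V). In A minor the chord on that degree is Em, so here it functions as v, borrowed from the parallel minor.

bVI, v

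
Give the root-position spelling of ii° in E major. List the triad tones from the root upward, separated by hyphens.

F#-A-C

ii° is built on scale degree 2, which is F# in both E major and its parallel. Building the diminished chord from the parallel minor on F#: F#–A–C.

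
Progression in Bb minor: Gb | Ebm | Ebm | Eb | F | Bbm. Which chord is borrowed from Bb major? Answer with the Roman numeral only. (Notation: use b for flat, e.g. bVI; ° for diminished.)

IV

In Bb minor (with V from harmonic minor) the diatonic chords are Bbm, Cdim, Db, Ebm, F, Gb, Ab. Of the given chords, Gb, Ebm, F and Bbm are diatonic. But Eb (Eb–G–Bb) is foreign: the diatonic iv on degree 4 is Ebm, whereas Eb comes from Bb major. It is labeled IV.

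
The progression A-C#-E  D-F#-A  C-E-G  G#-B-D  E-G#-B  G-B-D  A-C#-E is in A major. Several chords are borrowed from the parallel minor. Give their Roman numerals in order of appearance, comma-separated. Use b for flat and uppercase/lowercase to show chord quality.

A major has the diatonic set A, Bm, C#m, D, E, F#m, G#dim. Of the given chords, A–C#–E = A, D–F#–A = D, G#–B–D = G#dim and E–G#–B = E are diatonic. But C–E–G is foreign: the diatonic iii on degree 3 is C#m, whereas C comes from A minor. It is labeled bIII. G–B–D is not: scale degree 7 in A major carries G#dim (vii°). In A minor the chord on that degree is G, so here it functions as bVII, borrowed from the parallel minor.

bIII, bVII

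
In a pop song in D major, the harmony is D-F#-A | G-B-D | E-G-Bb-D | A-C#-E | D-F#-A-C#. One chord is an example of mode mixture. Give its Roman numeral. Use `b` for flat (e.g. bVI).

iiø7

In D major the diatonic chords are D, Em, F#m, G, A, Bm, C#dim. Of the given chords, D–F#–A = D, G–B–D = G, A–C#–E = A and D–F#–A–C# = Dmaj7 are diatonic. E–G–Bb–D is not: scale degree 2 in D major carries Em (ii). In D minor the chord on that degree is Em7b5, so here it functions as iiø7, borrowed from the parallel minor.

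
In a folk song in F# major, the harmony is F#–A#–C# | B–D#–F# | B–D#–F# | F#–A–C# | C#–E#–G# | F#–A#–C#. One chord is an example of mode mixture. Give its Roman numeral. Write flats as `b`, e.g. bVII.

i

In F# major the diatonic chords are F#, G#m, A#m, B, C#, D#m, E#dim. Of the given chords, F#–A#–C# = F#, B–D#–F# = B and C#–E#–G# = C# are diatonic. F#–A–C# is not: scale degree 1 in F# major carries F# (I). In F# minor the chord on that degree is F#m, so here it functions as i, borrowed from the parallel minor.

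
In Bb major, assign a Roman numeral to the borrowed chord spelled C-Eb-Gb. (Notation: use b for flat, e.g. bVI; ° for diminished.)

The root C is the diatonic 2nd degree of Bb major; the borrowing shows in the chord quality. Diatonically Bb major has Cm (ii) on that degree; C–Eb–Gb is instead the diminished chord native to Bb minor, so it takes the label ii°.

ii°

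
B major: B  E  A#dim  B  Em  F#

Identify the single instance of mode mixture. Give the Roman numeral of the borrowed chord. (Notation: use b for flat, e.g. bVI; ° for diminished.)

iv

The diatonic triads in B major are B, C#m, D#m, E, F#, G#m, A#dim. B, E, A#dim and F# are all diatonic. Em (E–G–B) is not: scale degree 4 in B major carries E (IV). In B minor the chord on that degree is Em, so here it functions as iv, borrowed from the parallel minor.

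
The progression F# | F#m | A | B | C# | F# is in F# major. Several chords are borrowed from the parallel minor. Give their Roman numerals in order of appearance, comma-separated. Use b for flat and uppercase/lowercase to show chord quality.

The diatonic triads in F# major are F#, G#m, A#m, B, C#, D#m, E#dim. Of the given chords, F#, B and C# are diatonic. But F#m (F#–A–C#) is foreign: the diatonic I on degree 1 is F#, whereas F#m comes from F# minor. It is labeled i. A (A–C#–E) doesn't fit — on degree 3 F# major would have A#m (iii). A is the degree-3 chord of F# minor, so it is the borrowed bIII.

i, bIII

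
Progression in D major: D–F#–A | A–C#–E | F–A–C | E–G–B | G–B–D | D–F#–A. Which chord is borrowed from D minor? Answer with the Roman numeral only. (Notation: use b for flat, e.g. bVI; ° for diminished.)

bIII

The diatonic triads in D major are D, Em, F#m, G, A, Bm, C#dim. D–F#–A = D, A–C#–E = A, E–G–B = Em and G–B–D = G all belong to that set. F–A–C doesn't fit — on degree 3 D major would have F#m (iii). F is the degree-3 chord of D minor, so it is the borrowed bIII.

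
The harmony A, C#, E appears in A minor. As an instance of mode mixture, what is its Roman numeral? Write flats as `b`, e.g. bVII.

I

The root A is the diatonic 1st degree of A minor; the borrowing shows in the chord quality. The diatonic chord on degree 1 would be Am (i), but A–C#–E is the major chord from A major. As a borrowed chord it is labeled I.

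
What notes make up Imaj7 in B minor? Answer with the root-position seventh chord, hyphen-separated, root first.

Imaj7 is built on scale degree 1, which is B in both B minor and its parallel. Building the major-seventh chord from the parallel major on B: B–D#–F#–A#.

B-D#-F#-A#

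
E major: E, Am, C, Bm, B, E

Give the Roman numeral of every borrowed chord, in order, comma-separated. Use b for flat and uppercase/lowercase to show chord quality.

In E major the diatonic chords are E, F#m, G#m, A, B, C#m, D#dim. E and B both belong to that set. But Am (A–C–E) is foreign: the diatonic IV on degree 4 is A, whereas Am comes from E minor. It is labeled iv. C (C–E–G) doesn't fit — on degree 6 E major would have C#m (vi). C is the degree-6 chord of E minor, so it is the borrowed bVI. Bm (B–D–F#) is not: scale degree 5 in E major carries B (V). In E minor the chord on that degree is Bm, so here it functions as v, borrowed from the parallel minor.

iv, bVI, v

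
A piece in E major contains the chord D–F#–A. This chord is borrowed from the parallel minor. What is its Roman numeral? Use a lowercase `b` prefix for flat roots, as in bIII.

bVII

In E major scale degree 7 is D#; D is its lowered form, from E minor. D–F#–A is a major chord — the form found in E minor, not the diatonic vii° (D#dim). Borrowed into E major it is written bVII.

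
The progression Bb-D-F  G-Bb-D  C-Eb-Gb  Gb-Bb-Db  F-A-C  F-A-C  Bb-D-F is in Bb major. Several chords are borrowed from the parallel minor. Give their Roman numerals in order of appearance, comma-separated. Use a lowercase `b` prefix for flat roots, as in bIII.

In Bb major the diatonic chords are Bb, Cm, Dm, Eb, F, Gm, Adim. Bb–D–F = Bb, G–Bb–D = Gm and F–A–C = F are all diatonic. C–Eb–Gb doesn't fit — on degree 2 Bb major would have Cm (ii). Cdim is the degree-2 chord of Bb minor, so it is the borrowed ii°. Gb–Bb–Db is not: scale degree 6 in Bb major carries Gm (vi). In Bb minor the chord on that degree is Gb, so here it functions as bVI, borrowed from the parallel minor.

ii°, bVI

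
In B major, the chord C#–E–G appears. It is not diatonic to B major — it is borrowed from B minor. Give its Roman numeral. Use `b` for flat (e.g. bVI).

C# is scale degree 2 in B major. The diatonic chord on degree 2 would be C#m (ii), but C#–E–G is the diminished chord from B minor. As a borrowed chord it is labeled ii°.

ii°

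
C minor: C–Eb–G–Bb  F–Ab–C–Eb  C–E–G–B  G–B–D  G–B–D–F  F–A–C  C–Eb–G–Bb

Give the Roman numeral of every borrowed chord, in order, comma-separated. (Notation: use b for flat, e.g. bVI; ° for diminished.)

In C minor (with V from harmonic minor) the diatonic chords are Cm, Ddim, Eb, Fm, G, Ab, Bb. C–Eb–G–Bb = Cm7, F–Ab–C–Eb = Fm7, G–B–D = G and G–B–D–F = G7 all belong to that set. But C–E–G–B is foreign: the diatonic i on degree 1 is Cm, whereas Cmaj7 comes from C major. It is labeled Imaj7. But F–A–C is foreign: the diatonic iv on degree 4 is Fm, whereas F comes from C major. It is labeled IV.

Imaj7, IV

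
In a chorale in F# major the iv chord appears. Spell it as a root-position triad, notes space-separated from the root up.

B D F#

iv is built on scale degree 4, which is B in both F# major and its parallel. In F# minor the chord on B is B–D–F#.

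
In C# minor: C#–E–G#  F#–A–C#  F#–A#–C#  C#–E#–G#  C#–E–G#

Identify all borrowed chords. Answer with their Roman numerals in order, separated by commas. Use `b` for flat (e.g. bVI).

C# minor has the diatonic set C#m, D#dim, E, F#m, G#, A, B (with V from harmonic minor). C#–E–G# = C#m and F#–A–C# = F#m are both diatonic. F#–A#–C# is not: scale degree 4 in C# minor carries F#m (iv). In C# major the chord on that degree is F#, so here it functions as IV, borrowed from the parallel major. But C#–E#–G# is foreign: the diatonic i on degree 1 is C#m, whereas C# comes from C# major. It is labeled I.

IV, I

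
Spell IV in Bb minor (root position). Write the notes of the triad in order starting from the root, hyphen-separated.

The root, Eb, is scale degree 4 — the same note in Bb minor and Bb major; only the chord quality changes. Stacking thirds in Bb major on Eb gives Eb–G–Bb.

Eb-G-Bb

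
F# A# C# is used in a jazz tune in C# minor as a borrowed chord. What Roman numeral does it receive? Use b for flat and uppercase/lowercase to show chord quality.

The root F# is the diatonic 4th degree of C# minor; the borrowing shows in the chord quality. The diatonic chord on degree 4 would be F#m (iv), but F#–A#–C# is the major chord from C# major. As a borrowed chord it is labeled IV.

IV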